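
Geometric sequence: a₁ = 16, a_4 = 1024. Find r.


r^(n-1) = aₙ/a₁
r^3 = 1024/16 = 64
r = 64^(1/3)
= 4

r = 4


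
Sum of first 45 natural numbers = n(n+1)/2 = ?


n(n+1)/2 = 45×46/2 = 2070/2 = 1035

Σk = 1035


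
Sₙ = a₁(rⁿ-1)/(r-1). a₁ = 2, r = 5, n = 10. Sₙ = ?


Sₙ = 2×(5^10 - 1)/(5 - 1)
= 2×(9765625 - 1)/4
= 2×9765624/4
= 4882812

S_10 = 4882812


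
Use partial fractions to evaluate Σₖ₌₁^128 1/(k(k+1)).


1/(k(k+1)) = 1/k - 1/(k+1) (partial fractions)
Telescoping: Σ = 1 - 1/129 = 128/129

Sum = 128/129


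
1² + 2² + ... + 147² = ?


n = 147
n(n+1)(2n+1)/6 = 147×148×295/6
= 6418020/6 = 1069670

Σk² = 1069670


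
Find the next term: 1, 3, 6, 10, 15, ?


Pattern: triangular numbers: n(n+1)/2
Terms: 1, 3, 6, 10, 15
Next term = 21

Next term = 21


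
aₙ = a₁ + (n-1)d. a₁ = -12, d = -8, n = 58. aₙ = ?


aₙ = a₁ + (n-1)d
= -12 + (58-1)×-8
= -12 - 456
= -468

a_58 = -468


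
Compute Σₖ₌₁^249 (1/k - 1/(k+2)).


Telescoping with gap 2: two head and two tail terms survive.
= (1 + 1/2) - (1/250 + 1/251)
= 3/2 - 1/250 - 1/251 = 46812/31375

Sum = 46812/31375


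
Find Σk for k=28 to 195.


Σₖ₌28^195 k = Σₖ₌₁^195 k − Σₖ₌₁^27 k
= 195·196/2 − 27·28/2
= 19110 − 378 = 18732

Σk = 18732


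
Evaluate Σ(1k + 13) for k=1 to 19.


Σ(1k+13) = 1·Σk + 13·n
= 1·190 + 13·19
= 190 + 247 = 437

Σ = 437


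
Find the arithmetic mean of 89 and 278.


AM = (89 + 278)/2 = 367/2 = 183.5

AM = 183.5


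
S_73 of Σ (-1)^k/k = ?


S = -1 + 1/2 - 1/3 + 1/4 - 1/5 + 1/6 - 1/7 + 1/8 ± ...
= -0.6999
(Full series converges to -ln(2) ≈ -0.6931)

S_73 = -0.6999


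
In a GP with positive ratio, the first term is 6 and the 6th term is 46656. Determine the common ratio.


r^(n-1) = aₙ/a₁
r^5 = 46656/6 = 7776
r = 7776^(1/5)
= 6

r = 6


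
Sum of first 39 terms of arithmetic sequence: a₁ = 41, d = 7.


aₙ = 41 + (39-1)×7 = 307
Sₙ = n(a₁+aₙ)/2 = 39×(41+307)/2
= 39×348/2 = 6786

S_39 = 6786


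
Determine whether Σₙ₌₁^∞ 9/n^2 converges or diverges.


p-series test: Σ c/n^p converges if p > 1, diverges if p ≤ 1 (constant c > 0 doesn't affect convergence).
p = 2
2 > 1 → CONVERGES

Converges (p = 2 > 1)


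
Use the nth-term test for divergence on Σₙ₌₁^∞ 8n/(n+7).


lim(n→∞) 8n/(n+7) = 8/1 = 8  (divide numerator and denominator by n)
lim aₙ = 8 ≠ 0 → series DIVERGES

Diverges (lim aₙ = 8 ≠ 0)


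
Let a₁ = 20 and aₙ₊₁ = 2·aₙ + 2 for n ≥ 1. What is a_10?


Computing step by step:
a_1 = 20
a_2 = 42
a_3 = 86
a_4 = 174
a_5 = 350
a_6 = 702
a_7 = 1406
a_8 = 2814
a_9 = 5630
a_10 = 11262


a_10 = 11262


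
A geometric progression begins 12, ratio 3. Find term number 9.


aₙ = a₁·r^(n-1)
= 12×3^8
= 12×6561
= 78732

a_9 = 78732


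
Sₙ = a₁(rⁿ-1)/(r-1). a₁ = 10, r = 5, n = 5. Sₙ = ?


Sₙ = 10×(5^5 - 1)/(5 - 1)
= 10×(3125 - 1)/4
= 10×3124/4
= 7810

S_5 = 7810


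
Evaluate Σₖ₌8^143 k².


Σₖ₌8^143 k² = Σₖ₌₁^143 k² − Σₖ₌₁^7 k²
= 143·144·287/6 − 7·8·15/6
= 984984 − 140 = 984844

Σk² = 984844


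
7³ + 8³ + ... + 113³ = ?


Σₖ₌7^113 k³ = [113·114/2]² − [6·7/2]²
= 41486481 − 441 = 41486040

Σk³ = 41486040


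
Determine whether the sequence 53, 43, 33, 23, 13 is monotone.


Differences: -10, -10, -10, -10
All differences < 0 → strictly DECREASING

Monotonically decreasing


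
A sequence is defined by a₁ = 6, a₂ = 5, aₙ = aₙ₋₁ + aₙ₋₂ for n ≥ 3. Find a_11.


Computing iteratively: 6, 5, 11, 16, 27, 43, 70, 113, 183, 296, 479
a_11 = 479

a_11 = 479


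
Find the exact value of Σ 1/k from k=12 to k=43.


Σₖ₌12^43 1/k = 1/12 + 1/13 + 1/14 + ... + 1/43
= 12529194618585504529/9419588158802421600
≈ 1.3301

Sum = 12529194618585504529/9419588158802421600 ≈ 1.3301


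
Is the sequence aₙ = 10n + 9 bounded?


aₙ = 10n + 9 → as n→∞, aₙ→∞
No finite upper bound exists
The sequence is UNBOUNDED

Unbounded (aₙ → ∞ as n → ∞)


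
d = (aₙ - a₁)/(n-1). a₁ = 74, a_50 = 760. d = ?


d = (aₙ - a₁)/(n-1)
= (760 - 74)/(50-1)
= 686/49 = 14

d = 14


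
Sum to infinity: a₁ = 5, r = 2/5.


S∞ = a₁/(1-r) = 5/(1 - 2/5)
= 5/(3/5)
= 25/3

S∞ = 25/3


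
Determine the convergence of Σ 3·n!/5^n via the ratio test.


aₙ = 3·n!/5^n
a_{n+1}/aₙ = (n+1)!/5^(n+1) × 5^n/n!  (constant 3 cancels)
= (n+1)/5
L = lim(n→∞) (n+1)/5 = ∞
L > 1 → series DIVERGES

Diverges (ratio test: L = ∞ > 1)


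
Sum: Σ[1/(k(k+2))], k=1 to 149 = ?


1/(k(k+2)) = (1/2)·(1/k - 1/(k+2)) (partial fractions)
Telescoping: Σ = (1/2)·(1 + 1/2 - 1/150 - 1/151) = 16837/22650

Sum = 16837/22650


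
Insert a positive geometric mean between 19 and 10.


GM = √(19×10) = √190 = 13.784

GM = 13.784


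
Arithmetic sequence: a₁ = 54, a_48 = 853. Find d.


d = (aₙ - a₁)/(n-1)
= (853 - 54)/(48-1)
= 799/47 = 17

d = 17


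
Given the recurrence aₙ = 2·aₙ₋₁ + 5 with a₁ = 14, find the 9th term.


Computing step by step:
a_1 = 14
a_2 = 33
a_3 = 71
a_4 = 147
a_5 = 299
a_6 = 603
a_7 = 1211
a_8 = 2427
a_9 = 4859


a_9 = 4859


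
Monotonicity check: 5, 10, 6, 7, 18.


Differences: 5, -4, 1, 11
Difference at position 1 is +5 (> 0) but position 2 is -4 (< 0) — sequence both rises and falls
→ NOT monotonic

Not monotonic


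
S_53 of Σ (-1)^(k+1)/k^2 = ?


S = 1 - 1/4 + 1/9 - 1/16 + 1/25 - 1/36 + 1/49 - 1/64 ± ...
= 0.8226
(Full series converges to +π²/12 ≈ +0.8225)

S_53 = 0.8226


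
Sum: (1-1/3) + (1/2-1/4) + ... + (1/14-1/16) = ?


Telescoping with gap 2: two head and two tail terms survive.
= (1 + 1/2) - (1/15 + 1/16)
= 3/2 - 1/15 - 1/16 = 329/240

Sum = 329/240


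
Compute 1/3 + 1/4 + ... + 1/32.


Σₖ₌3^32 1/k = 1/3 + 1/4 + 1/5 + ... + 1/32
= 369455796282239/144403552893600
≈ 2.5585

Sum = 369455796282239/144403552893600 ≈ 2.5585


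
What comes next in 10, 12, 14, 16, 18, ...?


Pattern: arithmetic (d=2)
Terms: 10, 12, 14, 16, 18
Next term = 20

Next term = 20


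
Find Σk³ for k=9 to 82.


Σₖ₌9^82 k³ = [82·83/2]² − [8·9/2]²
= 11580409 − 1296 = 11579113

Σk³ = 11579113


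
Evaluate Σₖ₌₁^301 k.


n(n+1)/2 = 301×302/2 = 90902/2 = 45451

Σk = 45451


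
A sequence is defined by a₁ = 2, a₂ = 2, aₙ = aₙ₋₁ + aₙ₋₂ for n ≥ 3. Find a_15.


Computing iteratively: 2, 2, 4, 6, 10, 16, 26, 42, 68, 110, 178, 288, ...
a_15 = 1220

a_15 = 1220


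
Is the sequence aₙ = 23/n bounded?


a₁ = 23, a₂ = 23/2, a₃ = 23/3, ...
0 < aₙ ≤ 23 for all n ≥ 1
Lower bound: 0, Upper bound: 23
The sequence IS bounded

Bounded (0 < aₙ ≤ 23)


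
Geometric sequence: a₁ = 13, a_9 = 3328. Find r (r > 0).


r^(n-1) = aₙ/a₁
r^8 = 3328/13 = 256
r = 256^(1/8)
= ±2; taking r > 0 gives r = 2

r = 2


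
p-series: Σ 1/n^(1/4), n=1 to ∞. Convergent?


p-series test: Σ c/n^p converges if p > 1, diverges if p ≤ 1 (constant c > 0 doesn't affect convergence).
p = 1/4
1/4 ≤ 1 → DIVERGES

Diverges (p = 1/4 ≤ 1)


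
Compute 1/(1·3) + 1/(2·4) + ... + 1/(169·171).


1/(k(k+2)) = (1/2)·(1/k - 1/(k+2)) (partial fractions)
Telescoping: Σ = (1/2)·(1 + 1/2 - 1/170 - 1/171) = 10816/14535

Sum = 10816/14535


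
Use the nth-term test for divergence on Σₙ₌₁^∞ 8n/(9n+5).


lim(n→∞) 8n/(9n+5) = 8/9 = 8/9  (divide numerator and denominator by n)
lim aₙ = 8/9 ≠ 0 → series DIVERGES

Diverges (lim aₙ = 8/9 ≠ 0)


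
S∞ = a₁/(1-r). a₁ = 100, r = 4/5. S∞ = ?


S∞ = a₁/(1-r) = 100/(1 - 4/5)
= 100/(1/5)
= 500

S∞ = 500


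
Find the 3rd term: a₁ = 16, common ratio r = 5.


aₙ = a₁·r^(n-1)
= 16×5^2
= 16×25
= 400

a_3 = 400


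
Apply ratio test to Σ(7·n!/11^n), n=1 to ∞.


aₙ = 7·n!/11^n
a_{n+1}/aₙ = (n+1)!/11^(n+1) × 11^n/n!  (constant 7 cancels)
= (n+1)/11
L = lim(n→∞) (n+1)/11 = ∞
L > 1 → series DIVERGES

Diverges (ratio test: L = ∞ > 1)


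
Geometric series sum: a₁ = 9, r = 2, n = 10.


Sₙ = 9×(2^10 - 1)/(2 - 1)
= 9×(1024 - 1)/1
= 9×1023/1
= 9207

S_10 = 9207


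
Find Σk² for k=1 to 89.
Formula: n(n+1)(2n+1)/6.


n = 89
n(n+1)(2n+1)/6 = 89×90×179/6
= 1433790/6 = 238965

Σk² = 238965


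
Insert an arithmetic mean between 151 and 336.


AM = (151 + 336)/2 = 487/2 = 243.5

AM = 243.5


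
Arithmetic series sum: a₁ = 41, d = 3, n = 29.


aₙ = 41 + (29-1)×3 = 125
Sₙ = n(a₁+aₙ)/2 = 29×(41+125)/2
= 29×166/2 = 2407

S_29 = 2407


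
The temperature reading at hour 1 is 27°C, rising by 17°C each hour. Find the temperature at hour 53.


aₙ = a₁ + (n-1)d
= 27 + (53-1)×17
= 27 + 884
= 911

a_53 = 911


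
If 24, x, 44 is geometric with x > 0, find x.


GM = √(24×44) = √1056 = 32.4962

GM = 32.4962


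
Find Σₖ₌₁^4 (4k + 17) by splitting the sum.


Σ(4k+17) = 4·Σk + 17·n
= 4·10 + 17·4
= 40 + 68 = 108

Σ = 108


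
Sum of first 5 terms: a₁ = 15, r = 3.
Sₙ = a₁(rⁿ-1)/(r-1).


Sₙ = 15×(3^5 - 1)/(3 - 1)
= 15×(243 - 1)/2
= 15×242/2
= 1815

S_5 = 1815


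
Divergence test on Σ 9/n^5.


lim(n→∞) 9/n^5 = 0
lim aₙ = 0 → nth-term test is INCONCLUSIVE
(Need other tests; this is actually a convergent p-series with p=5 > 1)

Inconclusive (lim aₙ = 0; need another test)


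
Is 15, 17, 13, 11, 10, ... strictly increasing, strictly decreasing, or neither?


Differences: 2, -4, -2, -1
Difference at position 1 is +2 (> 0) but position 2 is -4 (< 0) — sequence both rises and falls
→ NOT monotonic

Not monotonic


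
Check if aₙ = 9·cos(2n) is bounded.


For all n, -1 ≤ cos(2n) ≤ 1, so -9 ≤ 9·cos(2n) ≤ 9
Lower bound: -9, Upper bound: 9
The sequence IS bounded

Bounded (-9 ≤ aₙ ≤ 9)


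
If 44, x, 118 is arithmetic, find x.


AM = (44 + 118)/2 = 162/2 = 81

AM = 81


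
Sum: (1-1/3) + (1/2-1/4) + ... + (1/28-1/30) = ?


Telescoping with gap 2: two head and two tail terms survive.
= (1 + 1/2) - (1/29 + 1/30)
= 3/2 - 1/29 - 1/30 = 623/435

Sum = 623/435


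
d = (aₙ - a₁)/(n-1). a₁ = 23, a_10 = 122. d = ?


d = (aₙ - a₁)/(n-1)
= (122 - 23)/(10-1)
= 99/9 = 11

d = 11


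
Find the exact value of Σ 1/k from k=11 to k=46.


Σₖ₌11^46 1/k = 1/11 + 1/12 + 1/13 + ... + 1/46
= 14013700200836821609/9419588158802421600
≈ 1.4877

Sum = 14013700200836821609/9419588158802421600 ≈ 1.4877


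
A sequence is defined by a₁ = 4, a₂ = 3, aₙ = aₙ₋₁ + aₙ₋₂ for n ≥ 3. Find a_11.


Computing iteratively: 4, 3, 7, 10, 17, 27, 44, 71, 115, 186, 301
a_11 = 301

a_11 = 301


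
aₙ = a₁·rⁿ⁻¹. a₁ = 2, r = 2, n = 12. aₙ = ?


aₙ = a₁·r^(n-1)
= 2×2^11
= 2×2048
= 4096

a_12 = 4096


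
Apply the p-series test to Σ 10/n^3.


p-series test: Σ c/n^p converges if p > 1, diverges if p ≤ 1 (constant c > 0 doesn't affect convergence).
p = 3
3 > 1 → CONVERGES

Converges (p = 3 > 1)


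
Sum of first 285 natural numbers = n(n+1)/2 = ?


n(n+1)/2 = 285×286/2 = 81510/2 = 40755

Σk = 40755


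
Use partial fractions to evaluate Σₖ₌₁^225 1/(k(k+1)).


1/(k(k+1)) = 1/k - 1/(k+1) (partial fractions)
Telescoping: Σ = 1 - 1/226 = 225/226

Sum = 225/226


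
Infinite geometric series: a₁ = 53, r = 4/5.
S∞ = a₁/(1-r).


S∞ = a₁/(1-r) = 53/(1 - 4/5)
= 53/(1/5)
= 265

S∞ = 265


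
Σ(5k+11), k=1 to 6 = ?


Σ(5k+11) = 5·Σk + 11·n
= 5·21 + 11·6
= 105 + 66 = 171

Σ = 171


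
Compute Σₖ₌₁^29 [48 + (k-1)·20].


aₙ = 48 + (29-1)×20 = 608
Sₙ = n(a₁+aₙ)/2 = 29×(48+608)/2
= 29×656/2 = 9512

S_29 = 9512


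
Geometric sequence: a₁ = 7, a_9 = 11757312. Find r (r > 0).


r^(n-1) = aₙ/a₁
r^8 = 11757312/7 = 1679616
r = 1679616^(1/8)
= ±6; taking r > 0 gives r = 6

r = 6


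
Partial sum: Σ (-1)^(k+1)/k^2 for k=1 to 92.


S = 1 - 1/4 + 1/9 - 1/16 + 1/25 - 1/36 + 1/49 - 1/64 ± ...
= 0.8224
(Full series converges to +π²/12 ≈ +0.8225)

S_92 = 0.8224


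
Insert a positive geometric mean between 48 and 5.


GM = √(48×5) = √240 = 15.4919

GM = 15.4919


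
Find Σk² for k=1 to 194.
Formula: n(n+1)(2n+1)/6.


n = 194
n(n+1)(2n+1)/6 = 194×195×389/6
= 14715870/6 = 2452645

Σk² = 2452645


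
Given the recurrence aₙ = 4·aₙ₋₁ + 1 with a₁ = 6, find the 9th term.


Computing step by step:
a_1 = 6
a_2 = 25
a_3 = 101
a_4 = 405
a_5 = 1621
a_6 = 6485
a_7 = 25941
a_8 = 103765
a_9 = 415061


a_9 = 415061


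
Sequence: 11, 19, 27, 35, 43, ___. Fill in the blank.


Pattern: arithmetic (d=8)
Terms: 11, 19, 27, 35, 43
Next term = 51

Next term = 51


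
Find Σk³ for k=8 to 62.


Σₖ₌8^62 k³ = [62·63/2]² − [7·8/2]²
= 3814209 − 784 = 3813425

Σk³ = 3813425


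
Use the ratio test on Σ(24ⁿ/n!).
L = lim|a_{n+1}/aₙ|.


aₙ = 24^n/n!
a_{n+1}/aₙ = 24^(n+1)/(n+1)! × n!/24^n
= 24/(n+1)
L = lim(n→∞) 24/(n+1) = 0
L < 1 → series CONVERGES

Converges (ratio test: L = 0 < 1)


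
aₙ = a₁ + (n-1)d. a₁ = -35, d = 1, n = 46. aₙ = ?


aₙ = a₁ + (n-1)d
= -35 + (46-1)×1
= -35 + 45
= 10

a_46 = 10


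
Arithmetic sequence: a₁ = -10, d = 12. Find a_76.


aₙ = a₁ + (n-1)d
= -10 + (76-1)×12
= -10 + 900
= 890

a_76 = 890


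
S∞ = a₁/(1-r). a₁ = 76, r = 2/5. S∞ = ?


S∞ = a₁/(1-r) = 76/(1 - 2/5)
= 76/(3/5)
= 380/3

S∞ = 380/3


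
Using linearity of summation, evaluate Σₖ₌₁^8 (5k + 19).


Σ(5k+19) = 5·Σk + 19·n
= 5·36 + 19·8
= 180 + 152 = 332

Σ = 332


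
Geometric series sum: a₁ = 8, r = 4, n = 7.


Sₙ = 8×(4^7 - 1)/(4 - 1)
= 8×(16384 - 1)/3
= 8×16383/3
= 43688

S_7 = 43688


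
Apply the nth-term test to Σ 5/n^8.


lim(n→∞) 5/n^8 = 0
lim aₙ = 0 → nth-term test is INCONCLUSIVE
(Need other tests; this is actually a convergent p-series with p=8 > 1)

Inconclusive (lim aₙ = 0; need another test)


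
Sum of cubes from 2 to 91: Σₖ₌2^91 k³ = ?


Σₖ₌2^91 k³ = [91·92/2]² − [1·2/2]²
= 17522596 − 1 = 17522595

Σk³ = 17522595


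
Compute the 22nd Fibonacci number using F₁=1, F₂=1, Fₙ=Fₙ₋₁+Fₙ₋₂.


Fibonacci sequence: 1, 1, 2, 3, 5, 8, 13, 21, 34, 55, 89, ...
F(22) = 17711

F(22) = 17711


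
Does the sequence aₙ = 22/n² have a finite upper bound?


a₁ = 22, a₂ = 22/4, a₃ = 22/9, ...
0 < aₙ ≤ 22 for all n ≥ 1
The sequence IS bounded

Bounded (0 < aₙ ≤ 22)


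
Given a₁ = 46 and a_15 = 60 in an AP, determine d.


d = (aₙ - a₁)/(n-1)
= (60 - 46)/(15-1)
= 14/14 = 1

d = 1


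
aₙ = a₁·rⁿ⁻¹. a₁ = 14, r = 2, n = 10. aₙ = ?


aₙ = a₁·r^(n-1)
= 14×2^9
= 14×512
= 7168

a_10 = 7168


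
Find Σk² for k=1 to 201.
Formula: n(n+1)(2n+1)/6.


n = 201
n(n+1)(2n+1)/6 = 201×202×403/6
= 16362606/6 = 2727101

Σk² = 2727101


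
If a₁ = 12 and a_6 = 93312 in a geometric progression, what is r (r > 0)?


r^(n-1) = aₙ/a₁
r^5 = 93312/12 = 7776
r = 7776^(1/5)
= 6

r = 6


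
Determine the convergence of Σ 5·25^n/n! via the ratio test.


aₙ = 5·25^n/n!
a_{n+1}/aₙ = 25^(n+1)/(n+1)! × n!/25^n  (constant 5 cancels)
= 25/(n+1)
L = lim(n→∞) 25/(n+1) = 0
L < 1 → series CONVERGES

Converges (ratio test: L = 0 < 1)


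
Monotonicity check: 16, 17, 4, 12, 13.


Differences: 1, -13, 8, 1
Difference at position 1 is +1 (> 0) but position 2 is -13 (< 0) — sequence both rises and falls
→ NOT monotonic

Not monotonic


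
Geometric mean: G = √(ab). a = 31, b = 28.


GM = √(31×28) = √868 = 29.4618

GM = 29.4618


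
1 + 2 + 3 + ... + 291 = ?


n(n+1)/2 = 291×292/2 = 84972/2 = 42486

Σk = 42486


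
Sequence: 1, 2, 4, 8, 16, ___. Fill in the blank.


Pattern: geometric (r=2)
Terms: 1, 2, 4, 8, 16
Next term = 32

Next term = 32


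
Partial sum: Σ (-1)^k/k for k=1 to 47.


S = -1 + 1/2 - 1/3 + 1/4 - 1/5 + 1/6 - 1/7 + 1/8 ± ...
= -0.7037
(Full series converges to -ln(2) ≈ -0.6931)

S_47 = -0.7037


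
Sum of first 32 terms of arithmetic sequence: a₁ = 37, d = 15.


aₙ = 37 + (32-1)×15 = 502
Sₙ = n(a₁+aₙ)/2 = 32×(37+502)/2
= 32×539/2 = 8624

S_32 = 8624


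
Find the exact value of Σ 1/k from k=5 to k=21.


Σₖ₌5^21 1/k = 1/5 + 1/6 + 1/7 + ... + 1/21
= 24241859/15519504
≈ 1.562

Sum = 24241859/15519504 ≈ 1.562


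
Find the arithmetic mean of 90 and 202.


AM = (90 + 202)/2 = 292/2 = 146

AM = 146


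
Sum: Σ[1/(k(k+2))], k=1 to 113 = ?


1/(k(k+2)) = (1/2)·(1/k - 1/(k+2)) (partial fractions)
Telescoping: Σ = (1/2)·(1 + 1/2 - 1/114 - 1/115) = 4859/6555

Sum = 4859/6555


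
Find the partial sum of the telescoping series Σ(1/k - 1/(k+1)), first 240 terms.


Telescoping: adjacent terms cancel.
= 1/1 - 1/241
= 1 - 1/241 = 240/241

Sum = 240/241


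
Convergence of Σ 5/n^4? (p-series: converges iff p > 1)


p-series test: Σ c/n^p converges if p > 1, diverges if p ≤ 1 (constant c > 0 doesn't affect convergence).
p = 4
4 > 1 → CONVERGES

Converges (p = 4 > 1)


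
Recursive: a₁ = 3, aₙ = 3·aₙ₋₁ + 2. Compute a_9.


Computing step by step:
a_1 = 3
a_2 = 11
a_3 = 35
a_4 = 107
a_5 = 323
a_6 = 971
a_7 = 2915
a_8 = 8747
a_9 = 26243


a_9 = 26243


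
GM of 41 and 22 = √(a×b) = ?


GM = √(41×22) = √902 = 30.0333

GM = 30.0333


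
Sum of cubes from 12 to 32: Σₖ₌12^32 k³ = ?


Σₖ₌12^32 k³ = [32·33/2]² − [11·12/2]²
= 278784 − 4356 = 274428

Σk³ = 274428


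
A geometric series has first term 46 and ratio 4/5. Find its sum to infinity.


S∞ = a₁/(1-r) = 46/(1 - 4/5)
= 46/(1/5)
= 230

S∞ = 230


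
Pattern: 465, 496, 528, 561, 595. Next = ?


Pattern: triangular numbers: n(n+1)/2
Terms: 465, 496, 528, 561, 595
Next term = 630

Next term = 630


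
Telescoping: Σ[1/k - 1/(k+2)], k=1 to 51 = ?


Telescoping with gap 2: two head and two tail terms survive.
= (1 + 1/2) - (1/52 + 1/53)
= 3/2 - 1/52 - 1/53 = 4029/2756

Sum = 4029/2756


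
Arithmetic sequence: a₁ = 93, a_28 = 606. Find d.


d = (aₙ - a₁)/(n-1)
= (606 - 93)/(28-1)
= 513/27 = 19

d = 19


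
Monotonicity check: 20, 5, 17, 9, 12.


Differences: -15, 12, -8, 3
Difference at position 2 is +12 (> 0) but position 1 is -15 (< 0) — sequence both rises and falls
→ NOT monotonic

Not monotonic


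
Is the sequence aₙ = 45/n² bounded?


a₁ = 45, a₂ = 45/4, a₃ = 45/9, ...
0 < aₙ ≤ 45 for all n ≥ 1
The sequence IS bounded

Bounded (0 < aₙ ≤ 45)


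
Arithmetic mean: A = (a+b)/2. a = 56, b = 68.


AM = (56 + 68)/2 = 124/2 = 62

AM = 62


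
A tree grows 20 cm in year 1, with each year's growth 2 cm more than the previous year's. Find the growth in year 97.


aₙ = a₁ + (n-1)d
= 20 + (97-1)×2
= 20 + 192
= 212

a_97 = 212


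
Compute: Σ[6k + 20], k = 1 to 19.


Σ(6k+20) = 6·Σk + 20·n
= 6·190 + 20·19
= 1140 + 380 = 1520

Σ = 1520


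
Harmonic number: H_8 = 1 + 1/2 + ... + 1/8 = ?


H_8 = 1/1 + 1/2 + 1/3 + 1/4 + 1/5 + 1/6 + 1/7 + 1/8
= 761/280
≈ 2.7179

H_8 = 761/280 ≈ 2.7179


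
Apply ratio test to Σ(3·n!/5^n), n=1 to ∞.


aₙ = 3·n!/5^n
a_{n+1}/aₙ = (n+1)!/5^(n+1) × 5^n/n!  (constant 3 cancels)
= (n+1)/5
L = lim(n→∞) (n+1)/5 = ∞
L > 1 → series DIVERGES

Diverges (ratio test: L = ∞ > 1)


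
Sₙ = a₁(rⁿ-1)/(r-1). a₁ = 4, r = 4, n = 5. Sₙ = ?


Sₙ = 4×(4^5 - 1)/(4 - 1)
= 4×(1024 - 1)/3
= 4×1023/3
= 1364

S_5 = 1364


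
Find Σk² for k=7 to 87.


Σₖ₌7^87 k² = Σₖ₌₁^87 k² − Σₖ₌₁^6 k²
= 87·88·175/6 − 6·7·13/6
= 223300 − 91 = 223209

Σk² = 223209


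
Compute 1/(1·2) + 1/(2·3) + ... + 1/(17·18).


1/(k(k+1)) = 1/k - 1/(k+1) (partial fractions)
Telescoping: Σ = 1 - 1/18 = 17/18

Sum = 17/18


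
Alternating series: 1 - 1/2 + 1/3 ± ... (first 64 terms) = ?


S = 1 - 1/2 + 1/3 - 1/4 + 1/5 - 1/6 + 1/7 - 1/8 ± ...
= 0.6854
(Full series converges to +ln(2) ≈ +0.6931)

S_64 = 0.6854


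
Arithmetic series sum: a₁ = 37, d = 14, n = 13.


aₙ = 37 + (13-1)×14 = 205
Sₙ = n(a₁+aₙ)/2 = 13×(37+205)/2
= 13×242/2 = 1573

S_13 = 1573


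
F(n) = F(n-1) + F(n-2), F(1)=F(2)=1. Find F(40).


Fibonacci sequence: 1, 1, 2, 3, 5, 8, 13, 21, 34, 55, 89, ...
F(40) = 102334155

F(40) = 102334155


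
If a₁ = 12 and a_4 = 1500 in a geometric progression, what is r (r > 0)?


r^(n-1) = aₙ/a₁
r^3 = 1500/12 = 125
r = 125^(1/3)
= 5

r = 5


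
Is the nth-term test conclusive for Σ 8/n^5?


lim(n→∞) 8/n^5 = 0
lim aₙ = 0 → nth-term test is INCONCLUSIVE
(Need other tests; this is actually a convergent p-series with p=5 > 1)

Inconclusive (lim aₙ = 0; need another test)


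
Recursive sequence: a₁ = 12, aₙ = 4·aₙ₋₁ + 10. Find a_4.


Computing step by step:
a_1 = 12
a_2 = 58
a_3 = 242
a_4 = 978


a_4 = 978


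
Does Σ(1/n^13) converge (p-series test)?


p-series test: Σ c/n^p converges if p > 1, diverges if p ≤ 1 (constant c > 0 doesn't affect convergence).
p = 13
13 > 1 → CONVERGES

Converges (p = 13 > 1)


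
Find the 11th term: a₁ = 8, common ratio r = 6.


aₙ = a₁·r^(n-1)
= 8×6^10
= 8×60466176
= 483729408

a_11 = 483729408


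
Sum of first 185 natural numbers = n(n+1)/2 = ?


n(n+1)/2 = 185×186/2 = 34410/2 = 17205

Σk = 17205


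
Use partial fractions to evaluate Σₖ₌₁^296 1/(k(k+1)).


1/(k(k+1)) = 1/k - 1/(k+1) (partial fractions)
Telescoping: Σ = 1 - 1/297 = 296/297

Sum = 296/297


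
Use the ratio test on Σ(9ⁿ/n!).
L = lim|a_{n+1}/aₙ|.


aₙ = 9^n/n!
a_{n+1}/aₙ = 9^(n+1)/(n+1)! × n!/9^n
= 9/(n+1)
L = lim(n→∞) 9/(n+1) = 0
L < 1 → series CONVERGES

Converges (ratio test: L = 0 < 1)


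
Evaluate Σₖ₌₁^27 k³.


n(n+1)/2 = 27×28/2 = 378
Σk³ = 378² = 142884

Σk³ = 142884


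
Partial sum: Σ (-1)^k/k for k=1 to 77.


S = -1 + 1/2 - 1/3 + 1/4 - 1/5 + 1/6 - 1/7 + 1/8 ± ...
= -0.6996
(Full series converges to -ln(2) ≈ -0.6931)

S_77 = -0.6996


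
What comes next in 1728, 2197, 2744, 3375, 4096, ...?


Pattern: perfect cubes: n³
Terms: 1728, 2197, 2744, 3375, 4096
Next term = 4913

Next term = 4913


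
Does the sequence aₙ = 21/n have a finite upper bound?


a₁ = 21, a₂ = 21/2, a₃ = 21/3, ...
0 < aₙ ≤ 21 for all n ≥ 1
Lower bound: 0, Upper bound: 21
The sequence IS bounded

Bounded (0 < aₙ ≤ 21)


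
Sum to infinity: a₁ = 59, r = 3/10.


S∞ = a₁/(1-r) = 59/(1 - 3/10)
= 59/(7/10)
= 590/7

S∞ = 590/7


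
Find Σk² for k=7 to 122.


Σₖ₌7^122 k² = Σₖ₌₁^122 k² − Σₖ₌₁^6 k²
= 122·123·245/6 − 6·7·13/6
= 612745 − 91 = 612654

Σk² = 612654


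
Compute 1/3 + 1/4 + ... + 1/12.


Σₖ₌3^12 1/k = 1/3 + 1/4 + 1/5 + 1/6 + 1/7 + 1/8 + 1/9 + 1/10 + 1/11 + 1/12
= 44441/27720
≈ 1.6032

Sum = 44441/27720 ≈ 1.6032


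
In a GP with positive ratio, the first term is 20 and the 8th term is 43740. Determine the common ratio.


r^(n-1) = aₙ/a₁
r^7 = 43740/20 = 2187
r = 2187^(1/7)
= 3

r = 3


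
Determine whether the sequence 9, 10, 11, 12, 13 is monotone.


Differences: 1, 1, 1, 1
All differences > 0 → strictly INCREASING

Monotonically increasing


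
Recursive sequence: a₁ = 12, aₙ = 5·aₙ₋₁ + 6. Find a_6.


Computing step by step:
a_1 = 12
a_2 = 66
a_3 = 336
a_4 = 1686
a_5 = 8436
a_6 = 42186


a_6 = 42186


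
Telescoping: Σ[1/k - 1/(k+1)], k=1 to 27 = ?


Telescoping: adjacent terms cancel.
= 1/1 - 1/28
= 1 - 1/28 = 27/28

Sum = 27/28


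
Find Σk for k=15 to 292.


Σₖ₌15^292 k = Σₖ₌₁^292 k − Σₖ₌₁^14 k
= 292·293/2 − 14·15/2
= 42778 − 105 = 42673

Σk = 42673


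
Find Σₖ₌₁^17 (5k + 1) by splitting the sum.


Σ(5k+1) = 5·Σk + 1·n
= 5·153 + 1·17
= 765 + 17 = 782

Σ = 782


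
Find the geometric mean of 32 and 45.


GM = √(32×45) = √1440 = 37.9473

GM = 37.9473


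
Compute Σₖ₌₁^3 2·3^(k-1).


Sₙ = 2×(3^3 - 1)/(3 - 1)
= 2×(27 - 1)/2
= 2×26/2
= 26

S_3 = 26


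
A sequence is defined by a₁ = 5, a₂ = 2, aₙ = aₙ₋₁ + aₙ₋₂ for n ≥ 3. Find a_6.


Computing iteratively: 5, 2, 7, 9, 16, 25
a_6 = 25

a_6 = 25


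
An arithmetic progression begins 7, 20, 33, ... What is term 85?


aₙ = a₁ + (n-1)d
= 7 + (85-1)×13
= 7 + 1092
= 1099

a_85 = 1099


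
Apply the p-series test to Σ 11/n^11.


p-series test: Σ c/n^p converges if p > 1, diverges if p ≤ 1 (constant c > 0 doesn't affect convergence).
p = 11
11 > 1 → CONVERGES

Converges (p = 11 > 1)


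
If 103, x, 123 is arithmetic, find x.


AM = (103 + 123)/2 = 226/2 = 113

AM = 113


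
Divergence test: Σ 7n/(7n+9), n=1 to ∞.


lim(n→∞) 7n/(7n+9) = 7/7 = 1  (divide numerator and denominator by n)
lim aₙ = 1 ≠ 0 → series DIVERGES

Diverges (lim aₙ = 1 ≠ 0)


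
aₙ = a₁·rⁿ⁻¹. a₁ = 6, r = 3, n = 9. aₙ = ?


aₙ = a₁·r^(n-1)
= 6×3^8
= 6×6561
= 39366

a_9 = 39366


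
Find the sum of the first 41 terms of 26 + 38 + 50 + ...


aₙ = 26 + (41-1)×12 = 506
Sₙ = n(a₁+aₙ)/2 = 41×(26+506)/2
= 41×532/2 = 10906

S_41 = 10906


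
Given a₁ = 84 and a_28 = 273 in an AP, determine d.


d = (aₙ - a₁)/(n-1)
= (273 - 84)/(28-1)
= 189/27 = 7

d = 7


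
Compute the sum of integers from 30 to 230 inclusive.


Σₖ₌30^230 k = Σₖ₌₁^230 k − Σₖ₌₁^29 k
= 230·231/2 − 29·30/2
= 26565 − 435 = 26130

Σk = 26130


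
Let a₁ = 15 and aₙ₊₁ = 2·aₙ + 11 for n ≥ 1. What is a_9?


Computing step by step:
a_1 = 15
a_2 = 41
a_3 = 93
a_4 = 197
a_5 = 405
a_6 = 821
a_7 = 1653
a_8 = 3317
a_9 = 6645


a_9 = 6645


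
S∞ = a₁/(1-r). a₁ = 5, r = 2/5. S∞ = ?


S∞ = a₁/(1-r) = 5/(1 - 2/5)
= 5/(3/5)
= 25/3

S∞ = 25/3


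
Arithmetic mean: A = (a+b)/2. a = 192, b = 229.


AM = (192 + 229)/2 = 421/2 = 210.5

AM = 210.5


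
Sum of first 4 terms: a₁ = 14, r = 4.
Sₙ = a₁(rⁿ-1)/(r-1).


Sₙ = 14×(4^4 - 1)/(4 - 1)
= 14×(256 - 1)/3
= 14×255/3
= 1190

S_4 = 1190


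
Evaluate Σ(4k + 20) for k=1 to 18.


Σ(4k+20) = 4·Σk + 20·n
= 4·171 + 20·18
= 684 + 360 = 1044

Σ = 1044


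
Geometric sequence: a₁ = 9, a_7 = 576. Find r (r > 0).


r^(n-1) = aₙ/a₁
r^6 = 576/9 = 64
r = 64^(1/6)
= ±2; taking r > 0 gives r = 2

r = 2


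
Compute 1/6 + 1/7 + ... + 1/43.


Σₖ₌6^43 1/k = 1/6 + 1/7 + 1/8 + ... + 1/43
= 252819946339770257/122332313750680800
≈ 2.0667

Sum = 252819946339770257/122332313750680800 ≈ 2.0667


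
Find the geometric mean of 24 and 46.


GM = √(24×46) = √1104 = 33.2265

GM = 33.2265


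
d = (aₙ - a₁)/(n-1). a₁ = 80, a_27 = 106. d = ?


d = (aₙ - a₁)/(n-1)
= (106 - 80)/(27-1)
= 26/26 = 1

d = 1


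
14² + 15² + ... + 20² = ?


Σₖ₌14^20 k² = Σₖ₌₁^20 k² − Σₖ₌₁^13 k²
= 20·21·41/6 − 13·14·27/6
= 2870 − 819 = 2051

Σk² = 2051


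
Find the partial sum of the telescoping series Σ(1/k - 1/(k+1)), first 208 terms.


Telescoping: adjacent terms cancel.
= 1/1 - 1/209
= 1 - 1/209 = 208/209

Sum = 208/209


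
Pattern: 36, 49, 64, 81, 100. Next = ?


Pattern: perfect squares: n²
Terms: 36, 49, 64, 81, 100
Next term = 121

Next term = 121


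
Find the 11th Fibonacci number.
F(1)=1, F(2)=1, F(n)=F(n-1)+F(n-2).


Fibonacci sequence: 1, 1, 2, 3, 5, 8, 13, 21, 34, 55, 89
F(11) = 89

F(11) = 89


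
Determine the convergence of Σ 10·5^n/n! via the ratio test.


aₙ = 10·5^n/n!
a_{n+1}/aₙ = 5^(n+1)/(n+1)! × n!/5^n  (constant 10 cancels)
= 5/(n+1)
L = lim(n→∞) 5/(n+1) = 0
L < 1 → series CONVERGES

Converges (ratio test: L = 0 < 1)


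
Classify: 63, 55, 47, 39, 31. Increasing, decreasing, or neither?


Differences: -8, -8, -8, -8
All differences < 0 → strictly DECREASING

Monotonically decreasing


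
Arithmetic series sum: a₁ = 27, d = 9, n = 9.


aₙ = 27 + (9-1)×9 = 99
Sₙ = n(a₁+aₙ)/2 = 9×(27+99)/2
= 9×126/2 = 567

S_9 = 567


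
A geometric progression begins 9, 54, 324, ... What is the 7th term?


aₙ = a₁·r^(n-1)
= 9×6^6
= 9×46656
= 419904

a_7 = 419904


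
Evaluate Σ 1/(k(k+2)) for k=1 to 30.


1/(k(k+2)) = (1/2)·(1/k - 1/(k+2)) (partial fractions)
Telescoping: Σ = (1/2)·(1 + 1/2 - 1/31 - 1/32) = 1425/1984

Sum = 1425/1984


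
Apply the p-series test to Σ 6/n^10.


p-series test: Σ c/n^p converges if p > 1, diverges if p ≤ 1 (constant c > 0 doesn't affect convergence).
p = 10
10 > 1 → CONVERGES

Converges (p = 10 > 1)


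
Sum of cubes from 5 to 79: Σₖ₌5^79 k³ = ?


Σₖ₌5^79 k³ = [79·80/2]² − [4·5/2]²
= 9985600 − 100 = 9985500

Σk³ = 9985500


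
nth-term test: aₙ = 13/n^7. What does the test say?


lim(n→∞) 13/n^7 = 0
lim aₙ = 0 → nth-term test is INCONCLUSIVE
(Need other tests; this is actually a convergent p-series with p=7 > 1)

Inconclusive (lim aₙ = 0; need another test)


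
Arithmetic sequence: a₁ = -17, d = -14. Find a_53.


aₙ = a₁ + (n-1)d
= -17 + (53-1)×-14
= -17 - 728
= -745

a_53 = -745


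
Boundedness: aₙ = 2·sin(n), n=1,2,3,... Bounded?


For all n, -1 ≤ sin(n) ≤ 1, so -2 ≤ 2·sin(n) ≤ 2
Lower bound: -2, Upper bound: 2
The sequence IS bounded

Bounded (-2 ≤ aₙ ≤ 2)


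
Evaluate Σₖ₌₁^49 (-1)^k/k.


S = -1 + 1/2 - 1/3 + 1/4 - 1/5 + 1/6 - 1/7 + 1/8 ± ...
= -0.7032
(Full series converges to -ln(2) ≈ -0.6931)

S_49 = -0.7032


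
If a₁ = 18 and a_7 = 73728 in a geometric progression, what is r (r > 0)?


r^(n-1) = aₙ/a₁
r^6 = 73728/18 = 4096
r = 4096^(1/6)
= ±4; taking r > 0 gives r = 4

r = 4


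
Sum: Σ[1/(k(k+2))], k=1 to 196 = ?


1/(k(k+2)) = (1/2)·(1/k - 1/(k+2)) (partial fractions)
Telescoping: Σ = (1/2)·(1 + 1/2 - 1/197 - 1/198) = 29057/39006

Sum = 29057/39006


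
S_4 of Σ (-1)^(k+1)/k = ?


S = 1 - 1/2 + 1/3 - 1/4
= 0.5833
(Full series converges to +ln(2) ≈ +0.6931)

S_4 = 0.5833


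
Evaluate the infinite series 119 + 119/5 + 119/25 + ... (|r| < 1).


S∞ = a₁/(1-r) = 119/(1 - 1/5)
= 119/(4/5)
= 595/4

S∞ = 595/4


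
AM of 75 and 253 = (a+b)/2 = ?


AM = (75 + 253)/2 = 328/2 = 164

AM = 164


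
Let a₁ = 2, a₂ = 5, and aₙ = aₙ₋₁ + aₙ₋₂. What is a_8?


Computing iteratively: 2, 5, 7, 12, 19, 31, 50, 81
a_8 = 81

a_8 = 81


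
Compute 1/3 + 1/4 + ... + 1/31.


Σₖ₌3^31 1/k = 1/3 + 1/4 + 1/5 + ... + 1/31
= 182471592627157/72201776446800
≈ 2.5272

Sum = 182471592627157/72201776446800 ≈ 2.5272


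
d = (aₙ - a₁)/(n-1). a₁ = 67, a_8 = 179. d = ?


d = (aₙ - a₁)/(n-1)
= (179 - 67)/(8-1)
= 112/7 = 16

d = 16


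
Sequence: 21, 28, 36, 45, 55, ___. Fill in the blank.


Pattern: triangular numbers: n(n+1)/2
Terms: 21, 28, 36, 45, 55
Next term = 66

Next term = 66


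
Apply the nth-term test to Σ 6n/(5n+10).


lim(n→∞) 6n/(5n+10) = 6/5 = 6/5  (divide numerator and denominator by n)
lim aₙ = 6/5 ≠ 0 → series DIVERGES

Diverges (lim aₙ = 6/5 ≠ 0)


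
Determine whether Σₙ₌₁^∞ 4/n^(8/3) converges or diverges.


p-series test: Σ c/n^p converges if p > 1, diverges if p ≤ 1 (constant c > 0 doesn't affect convergence).
p = 8/3
8/3 > 1 → CONVERGES

Converges (p = 8/3 > 1)


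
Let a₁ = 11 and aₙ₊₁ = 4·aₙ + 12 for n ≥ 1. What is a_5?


Computing step by step:
a_1 = 11
a_2 = 56
a_3 = 236
a_4 = 956
a_5 = 3836


a_5 = 3836


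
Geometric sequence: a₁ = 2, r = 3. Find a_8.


aₙ = a₁·r^(n-1)
= 2×3^7
= 2×2187
= 4374

a_8 = 4374


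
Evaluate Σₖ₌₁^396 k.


n(n+1)/2 = 396×397/2 = 157212/2 = 78606

Σk = 78606


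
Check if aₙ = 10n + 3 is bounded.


aₙ = 10n + 3 → as n→∞, aₙ→∞
No finite upper bound exists
The sequence is UNBOUNDED

Unbounded (aₙ → ∞ as n → ∞)


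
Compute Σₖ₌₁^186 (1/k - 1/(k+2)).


Telescoping with gap 2: two head and two tail terms survive.
= (1 + 1/2) - (1/187 + 1/188)
= 3/2 - 1/187 - 1/188 = 52359/35156

Sum = 52359/35156


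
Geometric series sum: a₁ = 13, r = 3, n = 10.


Sₙ = 13×(3^10 - 1)/(3 - 1)
= 13×(59049 - 1)/2
= 13×59048/2
= 383812

S_10 = 383812


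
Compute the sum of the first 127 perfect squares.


n = 127
n(n+1)(2n+1)/6 = 127×128×255/6
= 4145280/6 = 690880

Σk² = 690880


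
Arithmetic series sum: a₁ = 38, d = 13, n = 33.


aₙ = 38 + (33-1)×13 = 454
Sₙ = n(a₁+aₙ)/2 = 33×(38+454)/2
= 33×492/2 = 8118

S_33 = 8118


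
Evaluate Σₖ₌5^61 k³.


Σₖ₌5^61 k³ = [61·62/2]² − [4·5/2]²
= 3575881 − 100 = 3575781

Σk³ = 3575781


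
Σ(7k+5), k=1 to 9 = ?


Σ(7k+5) = 7·Σk + 5·n
= 7·45 + 5·9
= 315 + 45 = 360

Σ = 360


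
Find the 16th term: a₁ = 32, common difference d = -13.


aₙ = a₁ + (n-1)d
= 32 + (16-1)×-13
= 32 - 195
= -163

a_16 = -163


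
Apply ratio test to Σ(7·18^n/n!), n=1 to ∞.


aₙ = 7·18^n/n!
a_{n+1}/aₙ = 18^(n+1)/(n+1)! × n!/18^n  (constant 7 cancels)
= 18/(n+1)
L = lim(n→∞) 18/(n+1) = 0
L < 1 → series CONVERGES

Converges (ratio test: L = 0 < 1)


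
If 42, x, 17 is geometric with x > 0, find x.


GM = √(42×17) = √714 = 26.7208

GM = 26.7208


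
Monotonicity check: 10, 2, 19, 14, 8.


Differences: -8, 17, -5, -6
Difference at position 2 is +17 (> 0) but position 1 is -8 (< 0) — sequence both rises and falls
→ NOT monotonic

Not monotonic


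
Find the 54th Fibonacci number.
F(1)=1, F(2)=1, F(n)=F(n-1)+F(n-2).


Fibonacci sequence: 1, 1, 2, 3, 5, 8, 13, 21, 34, 55, 89, ...
F(54) = 86267571272

F(54) = 86267571272


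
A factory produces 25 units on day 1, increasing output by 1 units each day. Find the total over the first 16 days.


aₙ = 25 + (16-1)×1 = 40
Sₙ = n(a₁+aₙ)/2 = 16×(25+40)/2
= 16×65/2 = 520

S_16 = 520


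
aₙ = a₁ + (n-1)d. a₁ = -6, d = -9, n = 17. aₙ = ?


aₙ = a₁ + (n-1)d
= -6 + (17-1)×-9
= -6 - 144
= -150

a_17 = -150


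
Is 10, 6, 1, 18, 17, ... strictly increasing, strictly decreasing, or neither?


Differences: -4, -5, 17, -1
Difference at position 3 is +17 (> 0) but position 1 is -4 (< 0) — sequence both rises and falls
→ NOT monotonic

Not monotonic


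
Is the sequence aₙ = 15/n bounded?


a₁ = 15, a₂ = 15/2, a₃ = 15/3, ...
0 < aₙ ≤ 15 for all n ≥ 1
Lower bound: 0, Upper bound: 15
The sequence IS bounded

Bounded (0 < aₙ ≤ 15)


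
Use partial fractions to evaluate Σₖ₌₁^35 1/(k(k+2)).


1/(k(k+2)) = (1/2)·(1/k - 1/(k+2)) (partial fractions)
Telescoping: Σ = (1/2)·(1 + 1/2 - 1/36 - 1/37) = 1925/2664

Sum = 1925/2664


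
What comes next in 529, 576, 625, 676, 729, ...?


Pattern: perfect squares: n²
Terms: 529, 576, 625, 676, 729
Next term = 784

Next term = 784


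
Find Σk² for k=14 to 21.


Σₖ₌14^21 k² = Σₖ₌₁^21 k² − Σₖ₌₁^13 k²
= 21·22·43/6 − 13·14·27/6
= 3311 − 819 = 2492

Σk² = 2492


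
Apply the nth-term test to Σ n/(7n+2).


lim(n→∞) n/(7n+2) = 1/7 = 1/7  (divide numerator and denominator by n)
lim aₙ = 1/7 ≠ 0 → series DIVERGES

Diverges (lim aₙ = 1/7 ≠ 0)


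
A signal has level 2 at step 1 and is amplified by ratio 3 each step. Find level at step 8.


aₙ = a₁·r^(n-1)
= 2×3^7
= 2×2187
= 4374

a_8 = 4374


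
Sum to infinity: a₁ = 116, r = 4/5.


S∞ = a₁/(1-r) = 116/(1 - 4/5)
= 116/(1/5)
= 580

S∞ = 580


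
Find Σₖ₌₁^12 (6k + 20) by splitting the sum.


Σ(6k+20) = 6·Σk + 20·n
= 6·78 + 20·12
= 468 + 240 = 708

Σ = 708


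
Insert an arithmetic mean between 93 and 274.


AM = (93 + 274)/2 = 367/2 = 183.5

AM = 183.5


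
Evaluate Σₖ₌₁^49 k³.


n(n+1)/2 = 49×50/2 = 1225
Σk³ = 1225² = 1500625

Σk³ = 1500625


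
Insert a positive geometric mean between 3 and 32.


GM = √(3×32) = √96 = 9.798

GM = 9.798


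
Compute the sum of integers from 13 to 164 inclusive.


Σₖ₌13^164 k = Σₖ₌₁^164 k − Σₖ₌₁^12 k
= 164·165/2 − 12·13/2
= 13530 − 78 = 13452

Σk = 13452


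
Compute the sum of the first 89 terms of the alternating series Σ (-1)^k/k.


S = -1 + 1/2 - 1/3 + 1/4 - 1/5 + 1/6 - 1/7 + 1/8 ± ...
= -0.6987
(Full series converges to -ln(2) ≈ -0.6931)

S_89 = -0.6987


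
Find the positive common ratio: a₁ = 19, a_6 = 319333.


r^(n-1) = aₙ/a₁
r^5 = 319333/19 = 16807
r = 16807^(1/5)
= 7

r = 7


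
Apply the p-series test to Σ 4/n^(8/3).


p-series test: Σ c/n^p converges if p > 1, diverges if p ≤ 1 (constant c > 0 doesn't affect convergence).
p = 8/3
8/3 > 1 → CONVERGES

Converges (p = 8/3 > 1)


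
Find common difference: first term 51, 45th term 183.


d = (aₙ - a₁)/(n-1)
= (183 - 51)/(45-1)
= 132/44 = 3

d = 3


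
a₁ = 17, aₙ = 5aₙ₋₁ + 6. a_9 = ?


Computing step by step:
a_1 = 17
a_2 = 91
a_3 = 461
a_4 = 2311
a_5 = 11561
a_6 = 57811
a_7 = 289061
a_8 = 1445311
a_9 = 7226561


a_9 = 7226561


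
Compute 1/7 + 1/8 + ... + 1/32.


Σₖ₌7^32 1/k = 1/7 + 1/8 + 1/9 + ... + 1/32
= 232272421033319/144403552893600
≈ 1.6085

Sum = 232272421033319/144403552893600 ≈ 1.6085


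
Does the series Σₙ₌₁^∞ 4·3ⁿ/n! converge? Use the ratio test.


aₙ = 4·3^n/n!
a_{n+1}/aₙ = 3^(n+1)/(n+1)! × n!/3^n  (constant 4 cancels)
= 3/(n+1)
L = lim(n→∞) 3/(n+1) = 0
L < 1 → series CONVERGES

Converges (ratio test: L = 0 < 1)


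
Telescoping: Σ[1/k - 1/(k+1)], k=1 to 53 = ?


Telescoping: adjacent terms cancel.
= 1/1 - 1/54
= 1 - 1/54 = 53/54

Sum = 53/54


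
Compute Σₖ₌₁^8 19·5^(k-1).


Sₙ = 19×(5^8 - 1)/(5 - 1)
= 19×(390625 - 1)/4
= 19×390624/4
= 1855464

S_8 = 1855464


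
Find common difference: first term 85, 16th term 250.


d = (aₙ - a₁)/(n-1)
= (250 - 85)/(16-1)
= 165/15 = 11

d = 11


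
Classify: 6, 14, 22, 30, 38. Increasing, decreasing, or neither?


Differences: 8, 8, 8, 8
All differences > 0 → strictly INCREASING

Monotonically increasing


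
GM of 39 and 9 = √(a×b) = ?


GM = √(39×9) = √351 = 18.735

GM = 18.735


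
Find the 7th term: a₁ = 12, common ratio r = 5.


aₙ = a₁·r^(n-1)
= 12×5^6
= 12×15625
= 187500

a_7 = 187500


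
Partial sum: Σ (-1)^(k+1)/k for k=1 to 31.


S = 1 - 1/2 + 1/3 - 1/4 + 1/5 - 1/6 + 1/7 - 1/8 ± ...
= 0.709
(Full series converges to +ln(2) ≈ +0.6931)

S_31 = 0.709


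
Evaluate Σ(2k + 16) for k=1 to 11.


Σ(2k+16) = 2·Σk + 16·n
= 2·66 + 16·11
= 132 + 176 = 308

Σ = 308


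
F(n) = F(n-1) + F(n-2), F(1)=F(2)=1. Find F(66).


Fibonacci sequence: 1, 1, 2, 3, 5, 8, 13, 21, 34, 55, 89, ...
F(66) = 27777890035288

F(66) = 27777890035288


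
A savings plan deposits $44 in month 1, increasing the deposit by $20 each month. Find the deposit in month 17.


aₙ = a₁ + (n-1)d
= 44 + (17-1)×20
= 44 + 320
= 364

a_17 = 364
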